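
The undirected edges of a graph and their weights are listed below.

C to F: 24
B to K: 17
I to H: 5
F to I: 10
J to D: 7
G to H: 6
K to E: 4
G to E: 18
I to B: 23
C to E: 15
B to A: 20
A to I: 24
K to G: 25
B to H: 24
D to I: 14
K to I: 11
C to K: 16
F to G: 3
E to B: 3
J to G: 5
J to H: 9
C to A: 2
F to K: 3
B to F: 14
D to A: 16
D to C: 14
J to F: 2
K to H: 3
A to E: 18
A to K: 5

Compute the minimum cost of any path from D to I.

14

Compare a few routes:
D → J → F → K → H → I: 7+2+3+3+5 = 20
D → I: 14 = 14
D → J → H → I: 7+9+5 = 21
D → J → F → I: 7+2+10 = 19
The minimum is 14 via D → I.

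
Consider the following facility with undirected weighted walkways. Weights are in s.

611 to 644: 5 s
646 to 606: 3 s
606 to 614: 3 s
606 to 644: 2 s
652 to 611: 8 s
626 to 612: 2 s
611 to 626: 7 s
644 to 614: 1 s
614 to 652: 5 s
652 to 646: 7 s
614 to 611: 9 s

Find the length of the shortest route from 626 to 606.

14 s

Shortest distances from 626:
626: 0
612: 2  (via 626)
611: 7  (via 626)
644: 12  (via 611)
614: 13  (via 644)
606: 14  (via 644)
Shortest route: 626–611–644–606 = 14 s.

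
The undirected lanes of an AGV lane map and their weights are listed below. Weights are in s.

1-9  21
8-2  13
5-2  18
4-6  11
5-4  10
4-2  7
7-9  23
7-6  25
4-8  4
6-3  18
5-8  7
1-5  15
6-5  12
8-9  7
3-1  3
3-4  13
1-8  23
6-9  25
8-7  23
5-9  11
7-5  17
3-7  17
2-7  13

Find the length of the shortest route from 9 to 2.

Running Dijkstra from 9:
9: 0
8: 7  (via 9)
4: 11  (via 8)
5: 11  (via 9)
2: 18  (via 4)
Shortest route: 9–8–4–2 = 18 s.

18 s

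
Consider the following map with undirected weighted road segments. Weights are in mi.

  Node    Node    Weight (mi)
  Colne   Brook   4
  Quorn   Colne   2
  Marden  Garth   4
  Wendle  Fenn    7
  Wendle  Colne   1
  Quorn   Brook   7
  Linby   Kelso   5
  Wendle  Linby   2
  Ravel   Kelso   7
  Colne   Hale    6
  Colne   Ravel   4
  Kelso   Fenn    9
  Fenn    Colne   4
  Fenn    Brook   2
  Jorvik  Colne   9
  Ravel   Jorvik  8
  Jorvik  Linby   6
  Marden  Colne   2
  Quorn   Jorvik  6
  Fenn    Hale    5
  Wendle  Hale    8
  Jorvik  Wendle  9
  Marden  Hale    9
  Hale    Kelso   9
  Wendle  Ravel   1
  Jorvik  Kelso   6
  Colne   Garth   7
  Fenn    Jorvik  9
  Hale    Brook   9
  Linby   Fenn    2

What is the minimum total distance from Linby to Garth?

9 mi

Shortest distances from Linby:
Linby: 0
Wendle: 2  (via Linby)
Fenn: 2  (via Linby)
Ravel: 3  (via Wendle)
Colne: 3  (via Wendle)
Brook: 4  (via Fenn)
Kelso: 5  (via Linby)
Marden: 5  (via Colne)
Quorn: 5  (via Colne)
Jorvik: 6  (via Linby)
Hale: 7  (via Fenn)
Garth: 9  (via Marden)
Shortest route: Linby–Wendle–Colne–Marden–Garth = 9 mi.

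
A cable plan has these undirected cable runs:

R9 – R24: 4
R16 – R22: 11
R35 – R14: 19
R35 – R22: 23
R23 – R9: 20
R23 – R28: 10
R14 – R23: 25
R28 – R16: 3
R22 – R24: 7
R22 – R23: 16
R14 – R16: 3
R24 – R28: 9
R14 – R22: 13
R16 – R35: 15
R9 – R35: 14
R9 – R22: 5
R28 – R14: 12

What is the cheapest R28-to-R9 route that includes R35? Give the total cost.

Shortest R28→R35: R28–R16–R35 = 18
Best R35 to R9: R35–R9 costing 14
Total via R35: 18 + 14 = 32.

32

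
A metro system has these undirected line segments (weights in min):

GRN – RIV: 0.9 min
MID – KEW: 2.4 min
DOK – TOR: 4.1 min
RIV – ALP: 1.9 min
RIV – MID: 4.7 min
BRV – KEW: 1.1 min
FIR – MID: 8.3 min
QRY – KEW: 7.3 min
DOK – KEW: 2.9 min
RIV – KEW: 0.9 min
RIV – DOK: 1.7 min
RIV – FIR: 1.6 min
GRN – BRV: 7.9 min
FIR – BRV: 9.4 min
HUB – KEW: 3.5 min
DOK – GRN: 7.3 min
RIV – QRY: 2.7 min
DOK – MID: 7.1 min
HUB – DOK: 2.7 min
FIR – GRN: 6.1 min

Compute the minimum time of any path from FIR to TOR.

Enumerating some paths:
FIR - RIV - KEW - DOK - TOR: 1.6+0.9+2.9+4.1 = 9.5
FIR - RIV - DOK - TOR: 1.6+1.7+4.1 = 7.4
FIR - GRN - RIV - DOK - TOR: 6.1+0.9+1.7+4.1 = 12.8
The minimum is 7.4 min via FIR - RIV - DOK - TOR.

7.4 min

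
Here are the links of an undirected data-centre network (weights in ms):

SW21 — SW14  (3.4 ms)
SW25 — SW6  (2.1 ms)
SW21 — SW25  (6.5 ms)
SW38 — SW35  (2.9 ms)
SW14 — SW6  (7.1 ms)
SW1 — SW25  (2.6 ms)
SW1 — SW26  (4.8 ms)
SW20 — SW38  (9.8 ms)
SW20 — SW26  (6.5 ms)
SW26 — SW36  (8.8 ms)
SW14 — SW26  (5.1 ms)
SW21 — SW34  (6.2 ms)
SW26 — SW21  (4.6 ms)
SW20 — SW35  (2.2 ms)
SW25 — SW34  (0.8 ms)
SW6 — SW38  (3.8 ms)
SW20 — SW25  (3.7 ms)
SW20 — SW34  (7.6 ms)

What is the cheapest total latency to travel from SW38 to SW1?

Shortest distances from SW38:
SW38: 0
SW35: 2.9  (via SW38)
SW6: 3.8  (via SW38)
SW20: 5.1  (via SW35)
SW25: 5.9  (via SW6)
SW34: 6.7  (via SW25)
SW1: 8.5  (via SW25)
Shortest route: SW38 → SW6 → SW25 → SW1 = 8.5 ms.

8.5 ms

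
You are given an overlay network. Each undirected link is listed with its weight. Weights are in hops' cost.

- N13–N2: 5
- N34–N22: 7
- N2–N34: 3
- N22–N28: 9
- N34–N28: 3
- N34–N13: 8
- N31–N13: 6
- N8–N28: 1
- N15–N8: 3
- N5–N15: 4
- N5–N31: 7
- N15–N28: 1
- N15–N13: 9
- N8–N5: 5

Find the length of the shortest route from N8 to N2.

Running Dijkstra from N8:
N8: 0
N28: 1  (via N8)
N15: 2  (via N28)
N34: 4  (via N28)
N5: 5  (via N8)
N2: 7  (via N34)
Shortest route: N8–N28–N34–N2 = 7 hops' cost.

7 hops' cost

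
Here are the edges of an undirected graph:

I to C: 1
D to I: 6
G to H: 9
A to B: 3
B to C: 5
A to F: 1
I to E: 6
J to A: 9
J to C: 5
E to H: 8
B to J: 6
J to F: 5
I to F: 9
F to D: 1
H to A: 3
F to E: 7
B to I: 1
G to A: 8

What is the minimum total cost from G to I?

Settle nodes by increasing distance from G:
G: 0
A: 8  (via G)
F: 9  (via A)
H: 9  (via G)
D: 10  (via F)
B: 11  (via A)
I: 12  (via B)
Shortest route: G → A → B → I = 12.

12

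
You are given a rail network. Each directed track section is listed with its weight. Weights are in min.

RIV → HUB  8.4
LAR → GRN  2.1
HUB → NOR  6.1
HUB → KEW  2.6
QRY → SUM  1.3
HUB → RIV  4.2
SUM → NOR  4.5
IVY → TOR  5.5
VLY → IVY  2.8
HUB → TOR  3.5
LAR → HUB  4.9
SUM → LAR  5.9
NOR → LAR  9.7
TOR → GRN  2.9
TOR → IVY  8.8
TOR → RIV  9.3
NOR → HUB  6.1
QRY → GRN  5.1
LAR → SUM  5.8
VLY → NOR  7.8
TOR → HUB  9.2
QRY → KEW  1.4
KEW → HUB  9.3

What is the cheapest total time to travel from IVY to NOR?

Enumerating some paths:
IVY → TOR → HUB → NOR: 5.5+9.2+6.1 = 20.8
IVY → TOR → RIV → HUB → NOR: 5.5+9.3+8.4+6.1 = 29.3
The minimum is 20.8 min via IVY → TOR → HUB → NOR.

20.8 min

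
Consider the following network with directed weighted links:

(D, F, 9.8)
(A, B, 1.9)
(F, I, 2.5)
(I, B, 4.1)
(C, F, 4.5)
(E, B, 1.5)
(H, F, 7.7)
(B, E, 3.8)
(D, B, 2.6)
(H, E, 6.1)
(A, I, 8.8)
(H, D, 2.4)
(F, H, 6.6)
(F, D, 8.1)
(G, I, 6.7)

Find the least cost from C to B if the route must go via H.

16.1

Shortest C→H: C–F–H = 11.1
Shortest H→B: H–D–B = 5
Total via H: 11.1 + 5 = 16.1.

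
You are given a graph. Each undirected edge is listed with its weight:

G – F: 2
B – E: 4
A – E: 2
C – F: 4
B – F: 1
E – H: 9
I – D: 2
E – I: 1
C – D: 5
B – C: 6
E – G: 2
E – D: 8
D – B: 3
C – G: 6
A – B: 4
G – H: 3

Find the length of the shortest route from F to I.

5

Candidate routes:
F - G - E - I: 2+2+1 = 5
F - B - D - I: 1+3+2 = 6
F - B - E - I: 1+4+1 = 6
The minimum is 5 via F - G - E - I.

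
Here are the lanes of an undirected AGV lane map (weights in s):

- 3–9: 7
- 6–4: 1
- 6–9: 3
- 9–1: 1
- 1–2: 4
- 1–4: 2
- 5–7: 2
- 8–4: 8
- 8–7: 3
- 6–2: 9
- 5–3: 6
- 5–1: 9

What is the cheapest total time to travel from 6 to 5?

12 s

Enumerating some paths:
6 → 4 → 8 → 7 → 5: 1+8+3+2 = 14
6 → 9 → 3 → 5: 3+7+6 = 16
6 → 4 → 1 → 5: 1+2+9 = 12
6 → 9 → 1 → 5: 3+1+9 = 13
Cheapest is 6 → 4 → 1 → 5 at 12 s.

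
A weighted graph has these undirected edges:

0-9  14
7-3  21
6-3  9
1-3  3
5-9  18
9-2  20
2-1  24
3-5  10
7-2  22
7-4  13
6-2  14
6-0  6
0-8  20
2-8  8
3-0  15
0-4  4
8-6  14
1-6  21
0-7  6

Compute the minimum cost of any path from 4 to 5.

29

Shortest distances from 4:
4: 0
0: 4  (via 4)
6: 10  (via 0)
7: 10  (via 0)
9: 18  (via 0)
3: 19  (via 0)
1: 22  (via 3)
2: 24  (via 6)
8: 24  (via 0)
5: 29  (via 3)
Shortest route: 4–0–3–5 = 29.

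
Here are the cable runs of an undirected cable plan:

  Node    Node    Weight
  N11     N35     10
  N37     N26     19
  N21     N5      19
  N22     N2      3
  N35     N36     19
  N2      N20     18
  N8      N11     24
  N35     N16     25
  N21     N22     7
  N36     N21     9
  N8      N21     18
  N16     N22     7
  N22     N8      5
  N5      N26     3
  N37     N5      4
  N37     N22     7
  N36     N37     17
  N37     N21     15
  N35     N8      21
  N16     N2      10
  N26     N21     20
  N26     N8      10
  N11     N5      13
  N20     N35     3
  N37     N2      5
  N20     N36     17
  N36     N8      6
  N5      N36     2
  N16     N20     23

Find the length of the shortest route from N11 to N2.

22

Enumerating some paths:
N11 → N5 → N36 → N8 → N22 → N2: 13+2+6+5+3 = 29
N11 → N35 → N20 → N2: 10+3+18 = 31
N11 → N5 → N37 → N2: 13+4+5 = 22
N11 → N5 → N37 → N22 → N2: 13+4+7+3 = 27
Cheapest is N11 → N5 → N37 → N2 at 22.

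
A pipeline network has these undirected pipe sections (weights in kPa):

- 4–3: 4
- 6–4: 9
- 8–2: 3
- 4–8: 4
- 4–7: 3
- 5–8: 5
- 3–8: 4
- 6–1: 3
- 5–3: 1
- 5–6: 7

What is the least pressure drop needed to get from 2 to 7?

10 kPa

Enumerating some paths:
2–8–4–7: 3+4+3 = 10
2–8–3–4–7: 3+4+4+3 = 14
The minimum is 10 kPa via 2–8–4–7.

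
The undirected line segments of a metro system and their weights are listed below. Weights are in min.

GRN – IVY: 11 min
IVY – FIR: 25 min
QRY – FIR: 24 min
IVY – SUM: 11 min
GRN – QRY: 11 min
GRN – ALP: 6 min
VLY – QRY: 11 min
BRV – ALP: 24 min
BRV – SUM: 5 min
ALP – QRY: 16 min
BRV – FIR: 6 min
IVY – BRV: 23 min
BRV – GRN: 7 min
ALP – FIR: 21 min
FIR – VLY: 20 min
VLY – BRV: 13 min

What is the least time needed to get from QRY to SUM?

Enumerating some paths:
QRY - VLY - BRV - SUM: 11+13+5 = 29
QRY - GRN - BRV - SUM: 11+7+5 = 23
QRY - GRN - IVY - SUM: 11+11+11 = 33
Cheapest is QRY - GRN - BRV - SUM at 23 min.

23 min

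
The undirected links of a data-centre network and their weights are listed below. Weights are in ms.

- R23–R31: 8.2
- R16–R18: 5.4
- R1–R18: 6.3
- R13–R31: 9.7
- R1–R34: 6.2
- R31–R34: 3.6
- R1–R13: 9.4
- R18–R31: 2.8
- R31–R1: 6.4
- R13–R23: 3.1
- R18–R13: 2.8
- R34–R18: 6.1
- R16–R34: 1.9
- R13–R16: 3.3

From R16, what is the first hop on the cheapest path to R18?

R18

Compare a few routes:
R16–R34–R18: 1.9+6.1 = 8
R16–R13–R18: 3.3+2.8 = 6.1
R16–R18: 5.4 = 5.4
The minimum is 5.4 ms via R16–R18.
So from R16 the first move is to R18.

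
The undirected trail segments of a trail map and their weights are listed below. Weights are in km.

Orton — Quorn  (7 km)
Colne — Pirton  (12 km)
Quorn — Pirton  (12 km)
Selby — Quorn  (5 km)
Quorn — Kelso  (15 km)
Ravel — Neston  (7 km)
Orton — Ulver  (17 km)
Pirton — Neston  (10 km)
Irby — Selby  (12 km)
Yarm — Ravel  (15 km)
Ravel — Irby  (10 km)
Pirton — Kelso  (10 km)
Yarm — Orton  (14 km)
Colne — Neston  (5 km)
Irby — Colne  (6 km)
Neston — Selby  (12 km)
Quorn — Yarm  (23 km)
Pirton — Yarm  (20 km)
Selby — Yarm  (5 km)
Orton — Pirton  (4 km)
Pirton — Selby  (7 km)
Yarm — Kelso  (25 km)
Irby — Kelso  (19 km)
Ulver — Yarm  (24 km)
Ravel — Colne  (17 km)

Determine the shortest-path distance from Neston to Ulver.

31 km

Enumerating some paths:
Neston–Pirton–Orton–Ulver: 10+4+17 = 31
Neston–Selby–Pirton–Orton–Ulver: 12+7+4+17 = 40
Neston–Colne–Pirton–Orton–Ulver: 5+12+4+17 = 38
Cheapest is Neston–Pirton–Orton–Ulver at 31 km.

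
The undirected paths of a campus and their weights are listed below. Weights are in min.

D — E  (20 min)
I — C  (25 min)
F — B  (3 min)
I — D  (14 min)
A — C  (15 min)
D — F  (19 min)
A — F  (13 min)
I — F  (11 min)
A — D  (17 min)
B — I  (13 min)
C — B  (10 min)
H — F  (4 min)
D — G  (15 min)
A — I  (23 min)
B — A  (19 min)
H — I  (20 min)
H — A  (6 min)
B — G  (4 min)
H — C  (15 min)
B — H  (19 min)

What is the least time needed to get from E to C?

Settle nodes by increasing distance from E:
E: 0
D: 20  (via E)
I: 34  (via D)
G: 35  (via D)
A: 37  (via D)
B: 39  (via G)
F: 39  (via D)
H: 43  (via A)
C: 49  (via B)
Shortest route: E → D → G → B → C = 49 min.

49 min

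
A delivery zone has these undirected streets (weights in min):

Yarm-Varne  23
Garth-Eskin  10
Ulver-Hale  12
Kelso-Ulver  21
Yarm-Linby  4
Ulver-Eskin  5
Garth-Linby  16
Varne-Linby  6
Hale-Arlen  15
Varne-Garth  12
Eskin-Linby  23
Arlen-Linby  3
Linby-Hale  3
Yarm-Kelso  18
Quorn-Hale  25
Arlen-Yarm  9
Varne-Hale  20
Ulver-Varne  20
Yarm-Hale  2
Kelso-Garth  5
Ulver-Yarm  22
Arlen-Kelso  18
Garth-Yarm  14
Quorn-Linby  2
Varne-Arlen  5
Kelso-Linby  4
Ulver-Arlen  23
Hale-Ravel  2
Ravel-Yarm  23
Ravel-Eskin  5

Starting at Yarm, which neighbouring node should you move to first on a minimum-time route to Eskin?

Hale

Compare a few routes:
Yarm → Linby → Hale → Ravel → Eskin: 4+3+2+5 = 14
Yarm → Hale → Ravel → Eskin: 2+2+5 = 9
Yarm → Arlen → Linby → Hale → Ravel → Eskin: 9+3+3+2+5 = 22
Yarm → Hale → Ulver → Eskin: 2+12+5 = 19
Cheapest is Yarm → Hale → Ravel → Eskin at 9 min.
So from Yarm the first move is to Hale.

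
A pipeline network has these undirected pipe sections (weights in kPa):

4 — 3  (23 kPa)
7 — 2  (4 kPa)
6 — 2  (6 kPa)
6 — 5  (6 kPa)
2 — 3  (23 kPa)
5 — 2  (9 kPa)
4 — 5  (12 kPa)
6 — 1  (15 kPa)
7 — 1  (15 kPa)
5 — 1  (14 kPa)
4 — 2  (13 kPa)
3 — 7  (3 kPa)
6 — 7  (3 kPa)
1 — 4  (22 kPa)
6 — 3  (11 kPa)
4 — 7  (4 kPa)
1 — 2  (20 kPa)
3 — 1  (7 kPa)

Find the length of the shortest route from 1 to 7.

10 kPa

Enumerating some paths:
1–7: 15 = 15
1–3–7: 7+3 = 10
The minimum is 10 kPa via 1–3–7.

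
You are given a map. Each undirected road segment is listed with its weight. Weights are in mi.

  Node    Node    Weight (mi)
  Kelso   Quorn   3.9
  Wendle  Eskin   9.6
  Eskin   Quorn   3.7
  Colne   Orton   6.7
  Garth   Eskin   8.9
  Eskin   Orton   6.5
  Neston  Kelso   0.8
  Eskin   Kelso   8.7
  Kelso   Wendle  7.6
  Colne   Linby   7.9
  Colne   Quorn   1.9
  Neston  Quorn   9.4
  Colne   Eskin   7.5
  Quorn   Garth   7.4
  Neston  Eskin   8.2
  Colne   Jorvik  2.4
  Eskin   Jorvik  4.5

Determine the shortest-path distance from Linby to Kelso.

13.7 mi

Shortest distances from Linby:
Linby: 0
Colne: 7.9  (via Linby)
Quorn: 9.8  (via Colne)
Jorvik: 10.3  (via Colne)
Eskin: 13.5  (via Quorn)
Kelso: 13.7  (via Quorn)
Shortest route: Linby → Colne → Quorn → Kelso = 13.7 mi.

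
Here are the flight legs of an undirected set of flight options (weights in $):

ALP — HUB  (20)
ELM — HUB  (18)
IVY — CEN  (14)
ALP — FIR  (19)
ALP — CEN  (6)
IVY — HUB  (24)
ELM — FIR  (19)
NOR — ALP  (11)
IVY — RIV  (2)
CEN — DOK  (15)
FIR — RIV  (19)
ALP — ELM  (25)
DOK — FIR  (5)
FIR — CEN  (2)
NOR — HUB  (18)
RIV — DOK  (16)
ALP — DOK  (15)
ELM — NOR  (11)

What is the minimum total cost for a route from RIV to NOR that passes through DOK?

$40

Shortest RIV→DOK: RIV–DOK = 16
Shortest DOK→NOR: DOK–FIR–CEN–ALP–NOR = 24
Total via DOK: 16 + 24 = $40.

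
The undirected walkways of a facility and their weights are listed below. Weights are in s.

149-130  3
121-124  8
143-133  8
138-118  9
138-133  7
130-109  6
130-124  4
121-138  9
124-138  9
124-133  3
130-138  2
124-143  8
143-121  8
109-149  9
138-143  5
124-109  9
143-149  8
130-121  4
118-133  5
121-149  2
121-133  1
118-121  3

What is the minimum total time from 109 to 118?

Enumerating some paths:
109–149–121–118: 9+2+3 = 14
109–130–149–121–118: 6+3+2+3 = 14
109–130–121–118: 6+4+3 = 13
109–130–121–133–118: 6+4+1+5 = 16
Cheapest is 109–130–121–118 at 13 s.

13 s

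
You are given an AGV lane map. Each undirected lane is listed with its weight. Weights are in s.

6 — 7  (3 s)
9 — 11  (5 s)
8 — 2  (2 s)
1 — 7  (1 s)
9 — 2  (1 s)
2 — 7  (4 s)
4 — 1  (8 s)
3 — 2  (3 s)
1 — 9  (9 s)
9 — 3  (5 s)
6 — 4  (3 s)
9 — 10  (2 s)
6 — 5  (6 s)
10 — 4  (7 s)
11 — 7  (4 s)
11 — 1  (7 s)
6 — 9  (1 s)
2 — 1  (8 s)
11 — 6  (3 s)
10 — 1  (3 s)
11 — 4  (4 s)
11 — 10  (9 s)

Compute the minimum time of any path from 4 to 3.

Enumerating some paths:
4–11–6–9–2–3: 4+3+1+1+3 = 12
4–6–9–2–3: 3+1+1+3 = 8
4–10–9–2–3: 7+2+1+3 = 13
4–6–9–3: 3+1+5 = 9
Cheapest is 4–6–9–2–3 at 8 s.

8 s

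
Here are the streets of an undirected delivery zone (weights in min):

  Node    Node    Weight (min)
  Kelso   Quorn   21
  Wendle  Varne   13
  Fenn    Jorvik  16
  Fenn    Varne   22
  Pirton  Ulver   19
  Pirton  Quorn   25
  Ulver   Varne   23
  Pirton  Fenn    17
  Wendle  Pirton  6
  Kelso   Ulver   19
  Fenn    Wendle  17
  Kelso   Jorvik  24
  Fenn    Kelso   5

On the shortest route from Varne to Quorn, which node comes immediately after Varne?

Compare a few routes:
Varne - Fenn - Kelso - Quorn: 22+5+21 = 48
Varne - Wendle - Pirton - Quorn: 13+6+25 = 44
Cheapest is Varne - Wendle - Pirton - Quorn at 44 min.
So from Varne the first move is to Wendle.

Wendle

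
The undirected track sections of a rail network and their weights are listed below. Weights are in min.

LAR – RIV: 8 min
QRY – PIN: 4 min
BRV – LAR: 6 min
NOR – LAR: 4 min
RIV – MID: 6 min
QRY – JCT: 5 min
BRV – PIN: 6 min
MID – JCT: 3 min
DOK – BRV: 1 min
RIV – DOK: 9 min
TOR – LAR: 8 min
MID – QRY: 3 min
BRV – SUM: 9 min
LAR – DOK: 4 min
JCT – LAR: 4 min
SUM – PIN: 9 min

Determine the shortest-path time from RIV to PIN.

Enumerating some paths:
RIV - DOK - BRV - PIN: 9+1+6 = 16
RIV - MID - QRY - PIN: 6+3+4 = 13
Cheapest is RIV - MID - QRY - PIN at 13 min.

13 min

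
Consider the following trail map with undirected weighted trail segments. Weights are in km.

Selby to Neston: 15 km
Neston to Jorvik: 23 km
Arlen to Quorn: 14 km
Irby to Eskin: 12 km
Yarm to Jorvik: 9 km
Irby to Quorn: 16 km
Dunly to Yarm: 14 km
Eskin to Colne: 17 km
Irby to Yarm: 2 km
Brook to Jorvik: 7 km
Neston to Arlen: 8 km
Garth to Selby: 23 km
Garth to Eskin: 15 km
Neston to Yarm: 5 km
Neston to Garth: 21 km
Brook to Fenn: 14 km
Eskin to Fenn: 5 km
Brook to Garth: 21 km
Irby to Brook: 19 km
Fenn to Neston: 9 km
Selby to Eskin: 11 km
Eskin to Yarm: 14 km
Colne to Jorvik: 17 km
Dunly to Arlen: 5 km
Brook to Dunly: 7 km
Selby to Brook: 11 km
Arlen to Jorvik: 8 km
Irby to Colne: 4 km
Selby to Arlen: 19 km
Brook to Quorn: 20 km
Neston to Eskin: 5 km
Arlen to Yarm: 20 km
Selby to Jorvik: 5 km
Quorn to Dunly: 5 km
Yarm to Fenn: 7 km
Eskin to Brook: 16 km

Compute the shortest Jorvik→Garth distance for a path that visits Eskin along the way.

31 km

Best Jorvik to Eskin: Jorvik → Selby → Eskin costing 16
Best Eskin to Garth: Eskin → Garth costing 15
Total via Eskin: 16 + 15 = 31 km.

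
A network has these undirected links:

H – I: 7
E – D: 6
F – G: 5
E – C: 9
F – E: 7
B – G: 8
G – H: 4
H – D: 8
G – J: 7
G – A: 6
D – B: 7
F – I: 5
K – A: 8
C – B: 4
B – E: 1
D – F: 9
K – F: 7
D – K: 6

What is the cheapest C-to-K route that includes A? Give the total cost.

26

Shortest C→A: C → B → G → A = 18
Shortest A→K: A → K = 8
Total via A: 18 + 8 = 26.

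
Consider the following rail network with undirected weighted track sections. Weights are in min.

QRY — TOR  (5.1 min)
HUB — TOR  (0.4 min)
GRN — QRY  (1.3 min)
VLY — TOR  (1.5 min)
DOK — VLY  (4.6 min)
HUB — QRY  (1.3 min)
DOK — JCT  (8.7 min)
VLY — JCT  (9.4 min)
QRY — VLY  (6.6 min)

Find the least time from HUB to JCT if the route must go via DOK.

15.2 min

Best HUB to DOK: HUB–TOR–VLY–DOK costing 6.5
Best DOK to JCT: DOK–JCT costing 8.7
Total via DOK: 6.5 + 8.7 = 15.2 min.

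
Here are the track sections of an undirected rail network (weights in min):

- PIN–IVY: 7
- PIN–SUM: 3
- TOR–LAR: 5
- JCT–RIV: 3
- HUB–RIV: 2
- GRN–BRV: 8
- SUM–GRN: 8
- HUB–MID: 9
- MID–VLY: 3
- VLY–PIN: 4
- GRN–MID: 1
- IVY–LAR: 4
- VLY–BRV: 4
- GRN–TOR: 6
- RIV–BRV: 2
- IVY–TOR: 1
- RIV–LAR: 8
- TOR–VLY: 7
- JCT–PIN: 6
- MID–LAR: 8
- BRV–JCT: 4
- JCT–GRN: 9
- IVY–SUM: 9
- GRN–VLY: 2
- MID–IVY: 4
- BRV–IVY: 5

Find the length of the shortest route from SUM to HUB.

14 min

Enumerating some paths:
SUM → PIN → VLY → BRV → RIV → HUB: 3+4+4+2+2 = 15
SUM → PIN → JCT → RIV → HUB: 3+6+3+2 = 14
SUM → PIN → JCT → BRV → RIV → HUB: 3+6+4+2+2 = 17
Cheapest is SUM → PIN → JCT → RIV → HUB at 14 min.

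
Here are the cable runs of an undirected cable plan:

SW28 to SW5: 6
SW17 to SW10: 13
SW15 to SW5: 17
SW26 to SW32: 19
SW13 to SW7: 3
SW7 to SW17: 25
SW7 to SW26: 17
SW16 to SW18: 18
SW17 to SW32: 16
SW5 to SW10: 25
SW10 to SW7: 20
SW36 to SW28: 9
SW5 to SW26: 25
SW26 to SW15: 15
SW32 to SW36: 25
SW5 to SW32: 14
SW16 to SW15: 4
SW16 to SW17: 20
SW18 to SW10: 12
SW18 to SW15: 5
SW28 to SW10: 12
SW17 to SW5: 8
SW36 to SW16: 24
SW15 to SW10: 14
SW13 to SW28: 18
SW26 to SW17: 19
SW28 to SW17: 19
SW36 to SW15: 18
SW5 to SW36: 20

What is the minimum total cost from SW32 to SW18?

Enumerating some paths:
SW32 → SW5 → SW15 → SW18: 14+17+5 = 36
SW32 → SW17 → SW10 → SW18: 16+13+12 = 41
SW32 → SW26 → SW15 → SW18: 19+15+5 = 39
SW32 → SW5 → SW28 → SW10 → SW18: 14+6+12+12 = 44
Cheapest is SW32 → SW5 → SW15 → SW18 at 36.

36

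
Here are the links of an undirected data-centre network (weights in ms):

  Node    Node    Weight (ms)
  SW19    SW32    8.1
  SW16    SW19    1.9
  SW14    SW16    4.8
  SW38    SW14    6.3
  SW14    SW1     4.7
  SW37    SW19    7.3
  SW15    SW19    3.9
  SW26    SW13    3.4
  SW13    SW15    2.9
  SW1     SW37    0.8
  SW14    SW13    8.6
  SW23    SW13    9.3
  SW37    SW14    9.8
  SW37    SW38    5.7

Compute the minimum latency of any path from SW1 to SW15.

Running Dijkstra from SW1:
SW1: 0
SW37: 0.8  (via SW1)
SW14: 4.7  (via SW1)
SW38: 6.5  (via SW37)
SW19: 8.1  (via SW37)
SW16: 9.5  (via SW14)
SW15: 12  (via SW19)
Shortest route: SW1–SW37–SW19–SW15 = 12 ms.

12 ms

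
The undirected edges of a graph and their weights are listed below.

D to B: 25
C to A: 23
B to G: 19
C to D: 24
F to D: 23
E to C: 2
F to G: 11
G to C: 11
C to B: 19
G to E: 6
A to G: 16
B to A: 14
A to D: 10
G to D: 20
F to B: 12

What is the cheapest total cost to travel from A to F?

Shortest distances from A:
A: 0
D: 10  (via A)
B: 14  (via A)
G: 16  (via A)
E: 22  (via G)
C: 23  (via A)
F: 26  (via B)
Shortest route: A → B → F = 26.

26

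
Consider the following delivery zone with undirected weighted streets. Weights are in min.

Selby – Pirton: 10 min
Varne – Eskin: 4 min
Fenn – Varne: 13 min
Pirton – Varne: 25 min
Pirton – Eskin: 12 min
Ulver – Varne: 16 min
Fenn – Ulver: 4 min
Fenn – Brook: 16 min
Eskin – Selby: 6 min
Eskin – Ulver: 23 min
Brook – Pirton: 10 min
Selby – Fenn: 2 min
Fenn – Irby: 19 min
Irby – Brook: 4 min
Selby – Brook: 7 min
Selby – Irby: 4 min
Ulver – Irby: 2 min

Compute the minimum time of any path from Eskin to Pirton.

Settle nodes by increasing distance from Eskin:
Eskin: 0
Varne: 4  (via Eskin)
Selby: 6  (via Eskin)
Fenn: 8  (via Selby)
Irby: 10  (via Selby)
Ulver: 12  (via Fenn)
Pirton: 12  (via Eskin)
Shortest route: Eskin → Pirton = 12 min.

12 min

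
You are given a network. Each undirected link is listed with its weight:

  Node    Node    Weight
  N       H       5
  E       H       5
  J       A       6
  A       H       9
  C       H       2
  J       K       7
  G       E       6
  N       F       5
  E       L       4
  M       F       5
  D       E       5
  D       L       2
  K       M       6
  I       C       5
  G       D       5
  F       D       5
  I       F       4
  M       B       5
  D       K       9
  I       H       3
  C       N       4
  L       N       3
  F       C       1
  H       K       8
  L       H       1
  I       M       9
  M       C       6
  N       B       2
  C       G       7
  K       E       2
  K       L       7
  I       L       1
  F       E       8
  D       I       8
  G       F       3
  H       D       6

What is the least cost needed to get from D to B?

Enumerating some paths:
D - L - H - C - N - B: 2+1+2+4+2 = 11
D - L - N - B: 2+3+2 = 7
D - H - L - N - B: 6+1+3+2 = 12
D - L - H - N - B: 2+1+5+2 = 10
Cheapest is D - L - N - B at 7.

7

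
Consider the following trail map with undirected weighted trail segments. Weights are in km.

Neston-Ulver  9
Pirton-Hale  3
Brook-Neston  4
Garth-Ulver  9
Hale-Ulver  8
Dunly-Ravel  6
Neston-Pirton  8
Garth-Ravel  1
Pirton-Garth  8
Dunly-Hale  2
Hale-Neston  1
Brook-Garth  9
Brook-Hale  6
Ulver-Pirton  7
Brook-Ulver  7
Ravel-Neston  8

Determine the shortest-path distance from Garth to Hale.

Running Dijkstra from Garth:
Garth: 0
Ravel: 1  (via Garth)
Dunly: 7  (via Ravel)
Pirton: 8  (via Garth)
Ulver: 9  (via Garth)
Brook: 9  (via Garth)
Hale: 9  (via Dunly)
Shortest route: Garth → Ravel → Dunly → Hale = 9 km.

9 km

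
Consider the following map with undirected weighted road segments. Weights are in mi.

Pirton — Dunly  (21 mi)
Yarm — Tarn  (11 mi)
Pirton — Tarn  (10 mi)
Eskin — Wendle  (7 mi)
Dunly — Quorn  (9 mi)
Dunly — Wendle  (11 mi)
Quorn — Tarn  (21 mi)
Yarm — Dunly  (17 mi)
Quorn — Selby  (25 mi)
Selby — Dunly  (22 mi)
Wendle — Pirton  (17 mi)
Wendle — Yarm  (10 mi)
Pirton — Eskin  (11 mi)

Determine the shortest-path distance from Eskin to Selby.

40 mi

Enumerating some paths:
Eskin → Wendle → Dunly → Quorn → Selby: 7+11+9+25 = 52
Eskin → Wendle → Dunly → Selby: 7+11+22 = 40
Eskin → Pirton → Dunly → Selby: 11+21+22 = 54
Cheapest is Eskin → Wendle → Dunly → Selby at 40 mi.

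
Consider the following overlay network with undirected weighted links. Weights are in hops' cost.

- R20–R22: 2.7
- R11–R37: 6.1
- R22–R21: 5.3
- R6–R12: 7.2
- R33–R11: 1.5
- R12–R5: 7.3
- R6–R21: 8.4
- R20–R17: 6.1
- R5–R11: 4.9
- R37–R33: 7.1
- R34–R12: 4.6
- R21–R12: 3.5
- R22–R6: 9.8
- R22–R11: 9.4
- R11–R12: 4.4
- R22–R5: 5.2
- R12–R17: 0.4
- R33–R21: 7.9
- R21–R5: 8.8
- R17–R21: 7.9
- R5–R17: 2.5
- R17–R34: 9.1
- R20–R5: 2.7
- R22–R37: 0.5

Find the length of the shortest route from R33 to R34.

10.5 hops' cost

Compare a few routes:
R33 → R11 → R5 → R17 → R12 → R34: 1.5+4.9+2.5+0.4+4.6 = 13.9
R33 → R11 → R12 → R17 → R34: 1.5+4.4+0.4+9.1 = 15.4
R33 → R11 → R12 → R34: 1.5+4.4+4.6 = 10.5
Cheapest is R33 → R11 → R12 → R34 at 10.5 hops' cost.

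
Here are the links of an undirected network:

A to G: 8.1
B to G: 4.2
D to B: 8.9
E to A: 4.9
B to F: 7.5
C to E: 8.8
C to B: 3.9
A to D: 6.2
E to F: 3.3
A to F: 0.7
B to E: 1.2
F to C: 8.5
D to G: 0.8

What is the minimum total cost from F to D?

6.9

Compare a few routes:
F - E - B - G - D: 3.3+1.2+4.2+0.8 = 9.5
F - A - E - B - G - D: 0.7+4.9+1.2+4.2+0.8 = 11.8
F - A - D: 0.7+6.2 = 6.9
F - A - G - D: 0.7+8.1+0.8 = 9.6
The minimum is 6.9 via F - A - D.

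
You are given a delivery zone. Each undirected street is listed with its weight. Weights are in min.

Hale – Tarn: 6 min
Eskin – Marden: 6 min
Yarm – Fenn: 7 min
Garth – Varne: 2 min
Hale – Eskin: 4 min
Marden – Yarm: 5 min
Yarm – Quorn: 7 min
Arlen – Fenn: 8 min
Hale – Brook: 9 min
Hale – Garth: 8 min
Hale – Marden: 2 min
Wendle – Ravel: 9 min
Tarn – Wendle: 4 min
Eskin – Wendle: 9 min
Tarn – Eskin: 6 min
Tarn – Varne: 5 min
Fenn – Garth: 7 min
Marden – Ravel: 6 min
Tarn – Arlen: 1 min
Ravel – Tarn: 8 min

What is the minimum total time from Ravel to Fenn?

17 min

Settle nodes by increasing distance from Ravel:
Ravel: 0
Marden: 6  (via Ravel)
Tarn: 8  (via Ravel)
Hale: 8  (via Marden)
Wendle: 9  (via Ravel)
Arlen: 9  (via Tarn)
Yarm: 11  (via Marden)
Eskin: 12  (via Marden)
Varne: 13  (via Tarn)
Garth: 15  (via Varne)
Brook: 17  (via Hale)
Fenn: 17  (via Arlen)
Shortest route: Ravel–Tarn–Arlen–Fenn = 17 min.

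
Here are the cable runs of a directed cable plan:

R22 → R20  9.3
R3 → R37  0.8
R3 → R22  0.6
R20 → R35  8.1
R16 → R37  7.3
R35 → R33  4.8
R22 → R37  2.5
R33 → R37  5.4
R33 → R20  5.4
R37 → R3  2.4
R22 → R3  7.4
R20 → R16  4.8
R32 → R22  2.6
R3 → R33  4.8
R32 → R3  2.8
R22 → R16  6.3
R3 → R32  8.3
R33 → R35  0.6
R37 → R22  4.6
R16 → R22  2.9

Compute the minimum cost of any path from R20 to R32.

Shortest distances from R20:
R20: 0
R16: 4.8  (via R20)
R22: 7.7  (via R16)
R35: 8.1  (via R20)
R37: 10.2  (via R22)
R3: 12.6  (via R37)
R33: 12.9  (via R35)
R32: 20.9  (via R3)
Shortest route: R20 → R16 → R22 → R37 → R3 → R32 = 20.9.

20.9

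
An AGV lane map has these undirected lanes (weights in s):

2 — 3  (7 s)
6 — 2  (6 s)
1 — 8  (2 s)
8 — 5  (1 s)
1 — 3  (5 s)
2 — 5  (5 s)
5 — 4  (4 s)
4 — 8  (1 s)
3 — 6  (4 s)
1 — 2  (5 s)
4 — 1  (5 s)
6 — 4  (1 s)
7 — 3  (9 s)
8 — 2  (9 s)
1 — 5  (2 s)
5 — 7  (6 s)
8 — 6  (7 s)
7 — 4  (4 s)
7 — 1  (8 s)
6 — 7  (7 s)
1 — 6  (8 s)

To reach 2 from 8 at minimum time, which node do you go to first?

Compare a few routes:
8 - 1 - 2: 2+5 = 7
8 - 5 - 2: 1+5 = 6
The minimum is 6 s via 8 - 5 - 2.
So from 8 the first move is to 5.

5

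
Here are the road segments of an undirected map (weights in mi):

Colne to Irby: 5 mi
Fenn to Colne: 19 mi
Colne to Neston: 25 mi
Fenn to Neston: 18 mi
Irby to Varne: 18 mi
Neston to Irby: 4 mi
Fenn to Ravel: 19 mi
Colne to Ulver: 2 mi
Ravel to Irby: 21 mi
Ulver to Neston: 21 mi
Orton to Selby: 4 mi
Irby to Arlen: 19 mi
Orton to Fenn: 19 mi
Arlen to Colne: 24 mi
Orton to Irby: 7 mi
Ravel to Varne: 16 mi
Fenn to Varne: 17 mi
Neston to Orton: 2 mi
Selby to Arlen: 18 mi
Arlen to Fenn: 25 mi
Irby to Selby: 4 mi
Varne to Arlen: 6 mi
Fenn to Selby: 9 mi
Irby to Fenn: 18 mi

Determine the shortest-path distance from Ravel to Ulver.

Settle nodes by increasing distance from Ravel:
Ravel: 0
Varne: 16  (via Ravel)
Fenn: 19  (via Ravel)
Irby: 21  (via Ravel)
Arlen: 22  (via Varne)
Neston: 25  (via Irby)
Selby: 25  (via Irby)
Colne: 26  (via Irby)
Orton: 27  (via Neston)
Ulver: 28  (via Colne)
Shortest route: Ravel–Irby–Colne–Ulver = 28 mi.

28 mi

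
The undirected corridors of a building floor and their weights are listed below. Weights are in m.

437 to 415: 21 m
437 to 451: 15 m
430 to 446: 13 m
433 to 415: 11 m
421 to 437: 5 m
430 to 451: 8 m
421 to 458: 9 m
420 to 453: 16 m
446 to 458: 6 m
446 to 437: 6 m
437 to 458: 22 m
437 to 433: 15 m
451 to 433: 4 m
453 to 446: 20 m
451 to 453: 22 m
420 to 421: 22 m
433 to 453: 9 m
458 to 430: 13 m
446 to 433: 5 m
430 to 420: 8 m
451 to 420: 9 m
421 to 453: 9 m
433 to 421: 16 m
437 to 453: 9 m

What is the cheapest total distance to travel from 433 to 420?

13 m

Settle nodes by increasing distance from 433:
433: 0
451: 4  (via 433)
446: 5  (via 433)
453: 9  (via 433)
415: 11  (via 433)
458: 11  (via 446)
437: 11  (via 446)
430: 12  (via 451)
420: 13  (via 451)
Shortest route: 433–451–420 = 13 m.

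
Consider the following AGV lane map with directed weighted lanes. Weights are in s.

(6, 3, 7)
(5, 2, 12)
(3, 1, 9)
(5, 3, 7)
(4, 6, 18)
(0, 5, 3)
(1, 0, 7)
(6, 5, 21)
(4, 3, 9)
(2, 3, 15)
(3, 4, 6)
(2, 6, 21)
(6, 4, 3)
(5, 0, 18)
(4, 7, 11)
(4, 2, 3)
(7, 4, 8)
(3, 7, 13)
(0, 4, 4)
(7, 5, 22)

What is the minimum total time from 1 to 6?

29 s

Shortest distances from 1:
1: 0
0: 7  (via 1)
5: 10  (via 0)
4: 11  (via 0)
2: 14  (via 4)
3: 17  (via 5)
7: 22  (via 4)
6: 29  (via 4)
Shortest route: 1–0–4–6 = 29 s.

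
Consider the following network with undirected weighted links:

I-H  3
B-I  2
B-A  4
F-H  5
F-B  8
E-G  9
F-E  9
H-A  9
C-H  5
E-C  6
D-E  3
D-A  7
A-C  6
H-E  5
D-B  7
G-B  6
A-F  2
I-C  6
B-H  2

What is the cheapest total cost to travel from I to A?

Shortest distances from I:
I: 0
B: 2  (via I)
H: 3  (via I)
A: 6  (via B)
Shortest route: I–B–A = 6.

6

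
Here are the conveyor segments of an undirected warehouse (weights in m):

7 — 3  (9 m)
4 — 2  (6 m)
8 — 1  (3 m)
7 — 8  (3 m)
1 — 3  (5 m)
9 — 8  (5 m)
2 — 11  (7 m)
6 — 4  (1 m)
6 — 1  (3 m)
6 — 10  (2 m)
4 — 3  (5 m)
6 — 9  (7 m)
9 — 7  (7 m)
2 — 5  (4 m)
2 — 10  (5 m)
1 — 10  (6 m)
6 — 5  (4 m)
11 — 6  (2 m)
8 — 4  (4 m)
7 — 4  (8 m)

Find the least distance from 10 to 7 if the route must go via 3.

Best 10 to 3: 10–6–4–3 costing 8
Shortest 3→7: 3–7 = 9
Total via 3: 8 + 9 = 17 m.

17 m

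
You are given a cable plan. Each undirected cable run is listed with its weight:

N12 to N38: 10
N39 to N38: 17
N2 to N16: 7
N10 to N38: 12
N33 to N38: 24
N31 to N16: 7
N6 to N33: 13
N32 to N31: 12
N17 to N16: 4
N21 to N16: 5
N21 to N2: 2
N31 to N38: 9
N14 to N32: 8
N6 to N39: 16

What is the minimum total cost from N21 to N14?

32

Enumerating some paths:
N21 - N2 - N16 - N31 - N32 - N14: 2+7+7+12+8 = 36
N21 - N16 - N31 - N32 - N14: 5+7+12+8 = 32
The minimum is 32 via N21 - N16 - N31 - N32 - N14.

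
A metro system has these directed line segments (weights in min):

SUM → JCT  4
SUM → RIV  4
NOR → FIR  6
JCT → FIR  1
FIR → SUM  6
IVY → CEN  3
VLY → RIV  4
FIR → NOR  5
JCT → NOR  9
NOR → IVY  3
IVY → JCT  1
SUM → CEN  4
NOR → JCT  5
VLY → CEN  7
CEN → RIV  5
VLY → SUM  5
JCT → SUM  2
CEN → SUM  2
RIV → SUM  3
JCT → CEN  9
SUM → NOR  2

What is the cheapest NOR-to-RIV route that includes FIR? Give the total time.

15 min

Best NOR to FIR: NOR–IVY–JCT–FIR costing 5
Shortest FIR→RIV: FIR–SUM–RIV = 10
Total via FIR: 5 + 10 = 15 min.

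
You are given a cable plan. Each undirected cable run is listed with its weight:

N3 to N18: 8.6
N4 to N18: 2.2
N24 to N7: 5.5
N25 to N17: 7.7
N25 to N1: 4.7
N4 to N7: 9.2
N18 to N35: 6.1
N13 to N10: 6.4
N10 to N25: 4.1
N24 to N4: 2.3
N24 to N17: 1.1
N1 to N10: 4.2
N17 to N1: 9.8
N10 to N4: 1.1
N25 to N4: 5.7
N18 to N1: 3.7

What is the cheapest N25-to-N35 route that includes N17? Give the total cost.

Shortest N25→N17: N25–N17 = 7.7
Shortest N17→N35: N17–N24–N4–N18–N35 = 11.7
Total via N17: 7.7 + 11.7 = 19.4.

19.4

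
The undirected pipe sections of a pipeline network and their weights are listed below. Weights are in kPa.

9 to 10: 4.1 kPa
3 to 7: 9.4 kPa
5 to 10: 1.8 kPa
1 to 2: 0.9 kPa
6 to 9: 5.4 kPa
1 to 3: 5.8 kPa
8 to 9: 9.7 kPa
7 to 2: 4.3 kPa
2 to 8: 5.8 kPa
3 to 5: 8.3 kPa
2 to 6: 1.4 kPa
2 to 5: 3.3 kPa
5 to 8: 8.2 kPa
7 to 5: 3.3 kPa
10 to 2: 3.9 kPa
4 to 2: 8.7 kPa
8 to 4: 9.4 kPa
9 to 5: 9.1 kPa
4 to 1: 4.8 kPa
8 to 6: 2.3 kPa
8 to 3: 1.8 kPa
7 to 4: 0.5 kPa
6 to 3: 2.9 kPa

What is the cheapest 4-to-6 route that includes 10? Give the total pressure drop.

Shortest 4→10: 4–7–5–10 = 5.6
Best 10 to 6: 10–2–6 costing 5.3
Total via 10: 5.6 + 5.3 = 10.9 kPa.

10.9 kPa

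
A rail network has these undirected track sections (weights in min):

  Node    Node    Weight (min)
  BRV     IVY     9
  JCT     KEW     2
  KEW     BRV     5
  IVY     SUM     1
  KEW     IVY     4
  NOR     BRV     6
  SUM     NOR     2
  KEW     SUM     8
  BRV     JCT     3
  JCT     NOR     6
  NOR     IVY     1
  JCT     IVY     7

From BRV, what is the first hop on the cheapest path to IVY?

Candidate routes:
BRV–JCT–KEW–IVY: 3+2+4 = 9
BRV–KEW–IVY: 5+4 = 9
BRV–NOR–IVY: 6+1 = 7
Cheapest is BRV–NOR–IVY at 7 min.
So from BRV the first move is to NOR.

NOR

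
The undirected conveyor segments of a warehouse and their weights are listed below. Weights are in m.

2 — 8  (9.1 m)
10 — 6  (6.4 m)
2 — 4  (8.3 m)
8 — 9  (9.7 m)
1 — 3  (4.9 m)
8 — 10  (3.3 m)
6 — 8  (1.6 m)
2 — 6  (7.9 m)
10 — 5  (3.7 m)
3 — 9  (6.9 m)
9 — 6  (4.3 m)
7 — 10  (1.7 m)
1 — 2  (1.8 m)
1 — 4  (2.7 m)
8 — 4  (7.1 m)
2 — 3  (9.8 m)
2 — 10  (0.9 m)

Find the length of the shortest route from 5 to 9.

Settle nodes by increasing distance from 5:
5: 0
10: 3.7  (via 5)
2: 4.6  (via 10)
7: 5.4  (via 10)
1: 6.4  (via 2)
8: 7  (via 10)
6: 8.6  (via 8)
4: 9.1  (via 1)
3: 11.3  (via 1)
9: 12.9  (via 6)
Shortest route: 5–10–8–6–9 = 12.9 m.

12.9 m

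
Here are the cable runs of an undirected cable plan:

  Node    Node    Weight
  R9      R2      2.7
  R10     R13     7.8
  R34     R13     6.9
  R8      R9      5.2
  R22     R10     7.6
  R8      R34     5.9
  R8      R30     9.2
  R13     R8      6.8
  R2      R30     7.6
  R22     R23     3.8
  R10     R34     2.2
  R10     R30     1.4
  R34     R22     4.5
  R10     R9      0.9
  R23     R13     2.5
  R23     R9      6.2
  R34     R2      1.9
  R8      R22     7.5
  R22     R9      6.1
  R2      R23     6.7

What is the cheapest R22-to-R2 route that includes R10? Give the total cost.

10.3

Shortest R22→R10: R22–R34–R10 = 6.7
Shortest R10→R2: R10–R9–R2 = 3.6
Total via R10: 6.7 + 3.6 = 10.3.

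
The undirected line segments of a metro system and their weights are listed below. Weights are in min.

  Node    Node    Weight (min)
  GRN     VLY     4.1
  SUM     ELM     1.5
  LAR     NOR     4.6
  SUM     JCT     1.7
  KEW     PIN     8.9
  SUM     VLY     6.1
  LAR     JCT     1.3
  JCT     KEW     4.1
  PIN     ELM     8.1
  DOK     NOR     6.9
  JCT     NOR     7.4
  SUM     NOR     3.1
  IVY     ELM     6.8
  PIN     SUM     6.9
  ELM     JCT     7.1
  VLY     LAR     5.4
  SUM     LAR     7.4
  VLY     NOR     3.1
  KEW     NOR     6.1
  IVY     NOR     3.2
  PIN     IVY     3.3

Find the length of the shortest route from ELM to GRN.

11.7 min

Settle nodes by increasing distance from ELM:
ELM: 0
SUM: 1.5  (via ELM)
JCT: 3.2  (via SUM)
LAR: 4.5  (via JCT)
NOR: 4.6  (via SUM)
IVY: 6.8  (via ELM)
KEW: 7.3  (via JCT)
VLY: 7.6  (via SUM)
PIN: 8.1  (via ELM)
DOK: 11.5  (via NOR)
GRN: 11.7  (via VLY)
Shortest route: ELM–SUM–VLY–GRN = 11.7 min.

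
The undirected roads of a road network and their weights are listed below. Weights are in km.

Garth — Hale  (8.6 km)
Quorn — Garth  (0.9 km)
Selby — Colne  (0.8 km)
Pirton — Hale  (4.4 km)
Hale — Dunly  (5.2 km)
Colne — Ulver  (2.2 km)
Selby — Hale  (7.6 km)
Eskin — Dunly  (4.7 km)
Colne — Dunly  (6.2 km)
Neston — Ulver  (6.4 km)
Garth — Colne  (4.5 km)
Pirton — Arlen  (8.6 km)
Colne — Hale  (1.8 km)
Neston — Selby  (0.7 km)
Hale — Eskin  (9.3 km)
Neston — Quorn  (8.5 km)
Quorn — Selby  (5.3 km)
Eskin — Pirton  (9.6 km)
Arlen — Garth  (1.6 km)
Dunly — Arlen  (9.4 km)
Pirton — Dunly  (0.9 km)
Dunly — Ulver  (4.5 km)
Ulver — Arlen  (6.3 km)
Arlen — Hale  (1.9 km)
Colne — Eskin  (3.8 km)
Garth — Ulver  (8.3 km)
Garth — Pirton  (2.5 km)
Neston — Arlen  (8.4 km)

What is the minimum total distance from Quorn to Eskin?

9 km

Running Dijkstra from Quorn:
Quorn: 0
Garth: 0.9  (via Quorn)
Arlen: 2.5  (via Garth)
Pirton: 3.4  (via Garth)
Dunly: 4.3  (via Pirton)
Hale: 4.4  (via Arlen)
Selby: 5.3  (via Quorn)
Colne: 5.4  (via Garth)
Neston: 6  (via Selby)
Ulver: 7.6  (via Colne)
Eskin: 9  (via Dunly)
Shortest route: Quorn → Garth → Pirton → Dunly → Eskin = 9 km.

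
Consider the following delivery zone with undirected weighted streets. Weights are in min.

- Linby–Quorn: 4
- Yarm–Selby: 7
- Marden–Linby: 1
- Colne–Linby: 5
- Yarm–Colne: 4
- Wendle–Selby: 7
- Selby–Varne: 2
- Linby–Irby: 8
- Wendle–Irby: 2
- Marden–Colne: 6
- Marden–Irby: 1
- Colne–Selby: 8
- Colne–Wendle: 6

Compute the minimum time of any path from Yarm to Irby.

11 min

Shortest distances from Yarm:
Yarm: 0
Colne: 4  (via Yarm)
Selby: 7  (via Yarm)
Varne: 9  (via Selby)
Linby: 9  (via Colne)
Wendle: 10  (via Colne)
Marden: 10  (via Colne)
Irby: 11  (via Marden)
Shortest route: Yarm → Colne → Marden → Irby = 11 min.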